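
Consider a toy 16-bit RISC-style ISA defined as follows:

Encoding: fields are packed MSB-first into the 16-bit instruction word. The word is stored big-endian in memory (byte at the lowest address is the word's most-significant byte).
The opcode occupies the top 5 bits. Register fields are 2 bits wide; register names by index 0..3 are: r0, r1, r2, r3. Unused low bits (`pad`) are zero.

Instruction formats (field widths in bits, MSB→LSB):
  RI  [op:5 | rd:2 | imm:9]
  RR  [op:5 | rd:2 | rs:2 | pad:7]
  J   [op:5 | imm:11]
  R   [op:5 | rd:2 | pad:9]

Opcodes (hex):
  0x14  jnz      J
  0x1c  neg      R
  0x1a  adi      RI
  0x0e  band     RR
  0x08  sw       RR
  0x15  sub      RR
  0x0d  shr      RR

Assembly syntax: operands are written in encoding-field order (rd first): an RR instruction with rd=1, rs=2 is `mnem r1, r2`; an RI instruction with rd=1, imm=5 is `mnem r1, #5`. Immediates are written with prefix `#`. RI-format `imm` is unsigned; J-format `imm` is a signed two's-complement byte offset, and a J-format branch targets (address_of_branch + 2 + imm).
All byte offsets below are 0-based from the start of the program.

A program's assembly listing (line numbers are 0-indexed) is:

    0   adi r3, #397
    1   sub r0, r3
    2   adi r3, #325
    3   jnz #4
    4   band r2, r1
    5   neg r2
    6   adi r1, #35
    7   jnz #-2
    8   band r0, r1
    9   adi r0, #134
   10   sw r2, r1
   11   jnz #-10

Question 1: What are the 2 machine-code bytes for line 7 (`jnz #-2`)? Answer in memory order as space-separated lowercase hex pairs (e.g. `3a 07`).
L7: jnz op=0x14:5|imm=-2:11 ⇒ 0xa7fe ⇒ big a7 fe

a7 fe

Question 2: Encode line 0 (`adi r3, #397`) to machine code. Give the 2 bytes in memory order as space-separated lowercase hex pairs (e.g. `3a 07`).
0. adi fields op=0x1a:5|rd=3:2|imm=397:9 → word d78dh → d7 8d

d7 8d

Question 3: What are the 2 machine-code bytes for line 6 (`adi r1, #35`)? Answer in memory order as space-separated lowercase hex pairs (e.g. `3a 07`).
d2 23

line 6 (adi): pack op=0x1a:5|rd=1:2|imm=35:9 = 0xd223; big→ d2 23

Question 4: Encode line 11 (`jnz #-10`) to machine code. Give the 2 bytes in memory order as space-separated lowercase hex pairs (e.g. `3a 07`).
line 11 (jnz): pack op=0x14:5|imm=-10:11 = 0xa7f6; big→ a7 f6

a7 f6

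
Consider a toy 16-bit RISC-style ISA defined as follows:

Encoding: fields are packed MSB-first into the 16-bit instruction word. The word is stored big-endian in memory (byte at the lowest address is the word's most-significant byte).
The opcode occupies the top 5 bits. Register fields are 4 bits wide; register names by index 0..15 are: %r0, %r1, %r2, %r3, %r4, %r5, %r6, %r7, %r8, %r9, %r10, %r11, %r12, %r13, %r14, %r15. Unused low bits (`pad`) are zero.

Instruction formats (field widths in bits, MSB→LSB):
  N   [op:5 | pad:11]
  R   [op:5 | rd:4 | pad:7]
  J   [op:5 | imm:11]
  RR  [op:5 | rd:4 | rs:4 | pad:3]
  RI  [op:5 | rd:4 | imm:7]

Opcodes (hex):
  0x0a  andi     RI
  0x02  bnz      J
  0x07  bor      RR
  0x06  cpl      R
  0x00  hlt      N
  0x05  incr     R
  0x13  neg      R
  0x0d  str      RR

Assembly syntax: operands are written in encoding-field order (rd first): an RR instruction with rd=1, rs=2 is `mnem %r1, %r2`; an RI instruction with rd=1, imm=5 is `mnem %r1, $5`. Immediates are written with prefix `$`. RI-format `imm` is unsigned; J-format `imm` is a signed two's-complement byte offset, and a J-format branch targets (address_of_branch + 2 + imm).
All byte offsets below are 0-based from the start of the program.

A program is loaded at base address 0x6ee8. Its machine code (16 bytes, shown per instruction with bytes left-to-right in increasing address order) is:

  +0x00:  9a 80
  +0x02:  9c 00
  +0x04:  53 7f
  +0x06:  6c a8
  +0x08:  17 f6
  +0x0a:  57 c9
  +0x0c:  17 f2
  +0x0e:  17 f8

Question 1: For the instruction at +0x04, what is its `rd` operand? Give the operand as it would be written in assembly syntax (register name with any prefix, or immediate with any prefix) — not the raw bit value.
off 0x04: read 53 7f as big → 0x537f
  top 5b → 0xa → andi [RI]
  rd@[10:7]=0x6 ⇒ %r6
  imm@[6:0]=0x7f ⇒ $127

%r6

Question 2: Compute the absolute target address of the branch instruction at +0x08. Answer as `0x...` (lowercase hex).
+0x08: 17 f6 ⇒ word 0x17f6 (big)
  op=0x17f6>>11=0x2 ⇒ bnz (J)
  [10:0] imm=2038 (s11→-10) = $-10
  target = base 0x6ee8 + off 0x08 + 2 + imm -10 = 0x6ee8

0x6ee8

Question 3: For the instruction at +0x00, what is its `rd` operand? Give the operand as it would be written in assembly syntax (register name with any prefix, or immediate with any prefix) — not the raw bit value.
[00] 9a 80 → 0x9a80
  op=0x9a80>>11=0x13 ⇒ neg (R)
  [10:7] rd=5 = %r5

%r5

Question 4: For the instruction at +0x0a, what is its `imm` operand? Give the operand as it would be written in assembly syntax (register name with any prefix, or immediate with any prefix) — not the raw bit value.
$73

[0a] 57 c9 → 0x57c9
  opcode bits[15:11]=0xa: andi/RI
  rd@[10:7]=0xf ⇒ %r15
  imm@[6:0]=0x49 ⇒ $73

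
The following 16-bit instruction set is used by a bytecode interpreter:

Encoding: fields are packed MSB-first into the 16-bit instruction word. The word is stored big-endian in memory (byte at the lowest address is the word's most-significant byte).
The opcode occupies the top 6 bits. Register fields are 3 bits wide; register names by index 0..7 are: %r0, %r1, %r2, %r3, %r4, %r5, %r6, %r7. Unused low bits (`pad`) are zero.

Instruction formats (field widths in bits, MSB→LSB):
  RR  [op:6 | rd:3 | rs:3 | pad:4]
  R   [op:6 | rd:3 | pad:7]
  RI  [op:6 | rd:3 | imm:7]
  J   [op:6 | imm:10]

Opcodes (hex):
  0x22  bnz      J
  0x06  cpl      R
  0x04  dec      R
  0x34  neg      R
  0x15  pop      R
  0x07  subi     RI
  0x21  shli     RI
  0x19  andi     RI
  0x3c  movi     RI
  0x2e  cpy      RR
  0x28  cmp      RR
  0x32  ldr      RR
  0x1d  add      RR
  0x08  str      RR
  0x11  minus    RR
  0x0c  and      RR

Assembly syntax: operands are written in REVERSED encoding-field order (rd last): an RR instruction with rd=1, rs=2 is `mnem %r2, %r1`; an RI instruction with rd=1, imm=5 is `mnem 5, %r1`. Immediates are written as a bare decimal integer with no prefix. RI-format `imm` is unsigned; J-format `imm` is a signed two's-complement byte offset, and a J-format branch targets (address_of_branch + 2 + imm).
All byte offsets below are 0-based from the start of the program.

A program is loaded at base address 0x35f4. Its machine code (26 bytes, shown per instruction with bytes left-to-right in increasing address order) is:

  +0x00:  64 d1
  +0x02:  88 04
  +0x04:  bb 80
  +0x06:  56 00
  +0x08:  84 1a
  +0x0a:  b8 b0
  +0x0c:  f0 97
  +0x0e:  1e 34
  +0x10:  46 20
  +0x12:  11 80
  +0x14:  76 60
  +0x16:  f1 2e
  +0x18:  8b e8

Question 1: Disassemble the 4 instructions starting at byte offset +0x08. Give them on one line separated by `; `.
off 0x08: read 84 1a as big → 0x841a
  opcode bits[15:10]=0x21: shli/RI
  [9:7] rd=0 = %r0
  [6:0] imm=26 = 26
off 0x0a: read b8 b0 as big → 0xb8b0
  opcode bits[15:10]=0x2e: cpy/RR
  [9:7] rd=1 = %r1
  [6:4] rs=3 = %r3
off 0x0c: read f0 97 as big → 0xf097
  opcode bits[15:10]=0x3c: movi/RI
  [9:7] rd=1 = %r1
  [6:0] imm=23 = 23
off 0x0e: read 1e 34 as big → 0x1e34
  opcode bits[15:10]=0x7: subi/RI
  [9:7] rd=4 = %r4
  [6:0] imm=52 = 52

shli 26, %r0; cpy %r3, %r1; movi 23, %r1; subi 52, %r4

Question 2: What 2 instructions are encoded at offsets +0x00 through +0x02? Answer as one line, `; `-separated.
andi 81, %r1; bnz 4

+0x00: 64 d1 ⇒ word 0x64d1 (big)
  opcode bits[15:10]=0x19: andi/RI
  rd@[9:7]=0x1 ⇒ %r1
  imm@[6:0]=0x51 ⇒ 81
+0x02: 88 04 ⇒ word 0x8804 (big)
  opcode bits[15:10]=0x22: bnz/J
  imm@[9:0]=0x4 ⇒ 4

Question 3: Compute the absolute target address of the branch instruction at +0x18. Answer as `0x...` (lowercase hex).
[18] 8b e8 → 0x8be8
  op=0x8be8>>10=0x22 ⇒ bnz (J)
  imm@[9:0]=0x3e8 (s10→-24) ⇒ -24
  target = base 0x35f4 + off 0x18 + 2 + imm -24 = 0x35f6

0x35f6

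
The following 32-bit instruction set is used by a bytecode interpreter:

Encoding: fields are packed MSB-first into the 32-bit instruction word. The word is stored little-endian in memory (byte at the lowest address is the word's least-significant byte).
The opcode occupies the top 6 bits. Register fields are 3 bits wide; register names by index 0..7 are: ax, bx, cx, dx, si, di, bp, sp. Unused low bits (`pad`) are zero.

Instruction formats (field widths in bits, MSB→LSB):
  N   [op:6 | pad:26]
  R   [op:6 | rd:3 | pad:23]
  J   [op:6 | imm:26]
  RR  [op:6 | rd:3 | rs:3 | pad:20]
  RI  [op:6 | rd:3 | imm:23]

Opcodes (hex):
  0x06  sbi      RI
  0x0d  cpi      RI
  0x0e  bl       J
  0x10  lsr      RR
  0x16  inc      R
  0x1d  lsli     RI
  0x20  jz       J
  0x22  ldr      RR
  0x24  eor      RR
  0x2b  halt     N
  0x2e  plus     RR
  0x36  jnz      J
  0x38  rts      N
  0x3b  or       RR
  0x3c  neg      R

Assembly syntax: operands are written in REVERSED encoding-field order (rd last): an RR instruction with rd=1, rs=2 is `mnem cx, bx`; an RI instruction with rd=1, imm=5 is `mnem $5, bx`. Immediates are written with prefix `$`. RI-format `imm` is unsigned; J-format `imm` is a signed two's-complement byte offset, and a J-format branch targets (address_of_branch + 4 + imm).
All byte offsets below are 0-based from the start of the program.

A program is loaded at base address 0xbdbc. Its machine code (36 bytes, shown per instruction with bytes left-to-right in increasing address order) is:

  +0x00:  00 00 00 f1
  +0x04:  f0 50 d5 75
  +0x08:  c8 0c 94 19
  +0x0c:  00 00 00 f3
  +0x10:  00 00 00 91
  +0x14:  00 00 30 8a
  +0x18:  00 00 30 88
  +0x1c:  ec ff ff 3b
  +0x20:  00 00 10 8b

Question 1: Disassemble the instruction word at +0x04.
[04] f0 50 d5 75 → 0x75d550f0
  op=0x75d550f0>>26=0x1d ⇒ lsli (RI)
  rd: (w>>23)&0x7=0x3 → dx
  imm: (w>>0)&0x7fffff=0x5550f0 → $5591280

lsli $5591280, dx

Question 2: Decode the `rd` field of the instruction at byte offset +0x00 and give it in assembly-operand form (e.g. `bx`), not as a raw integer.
cx

off 0x00: read 00 00 00 f1 as little → 0xf1000000
  op=0xf1000000>>26=0x3c ⇒ neg (R)
  [25:23] rd=2 = cx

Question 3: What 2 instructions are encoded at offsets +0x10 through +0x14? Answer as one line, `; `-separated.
eor ax, cx; ldr dx, si

@+10  little-endian(00 00 00 91) = 0x91000000
  op=0x91000000>>26=0x24 ⇒ eor (RR)
  [25:23] rd=2 = cx
  [22:20] rs=0 = ax
@+14  little-endian(00 00 30 8a) = 0x8a300000
  op=0x8a300000>>26=0x22 ⇒ ldr (RR)
  [25:23] rd=4 = si
  [22:20] rs=3 = dx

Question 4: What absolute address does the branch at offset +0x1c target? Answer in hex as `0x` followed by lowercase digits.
0xbdc8

[1c] ec ff ff 3b → 0x3bffffec
  op=0x3bffffec>>26=0xe ⇒ bl (J)
  imm: (w>>0)&0x3ffffff=0x3ffffec (s26→-20) → $-20
  target = base 0xbdbc + off 0x1c + 4 + imm -20 = 0xbdc8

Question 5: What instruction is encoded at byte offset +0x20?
ldr bx, bp

[20] 00 00 10 8b → 0x8b100000
  op=0x8b100000>>26=0x22 ⇒ ldr (RR)
  [25:23] rd=6 = bp
  [22:20] rs=1 = bx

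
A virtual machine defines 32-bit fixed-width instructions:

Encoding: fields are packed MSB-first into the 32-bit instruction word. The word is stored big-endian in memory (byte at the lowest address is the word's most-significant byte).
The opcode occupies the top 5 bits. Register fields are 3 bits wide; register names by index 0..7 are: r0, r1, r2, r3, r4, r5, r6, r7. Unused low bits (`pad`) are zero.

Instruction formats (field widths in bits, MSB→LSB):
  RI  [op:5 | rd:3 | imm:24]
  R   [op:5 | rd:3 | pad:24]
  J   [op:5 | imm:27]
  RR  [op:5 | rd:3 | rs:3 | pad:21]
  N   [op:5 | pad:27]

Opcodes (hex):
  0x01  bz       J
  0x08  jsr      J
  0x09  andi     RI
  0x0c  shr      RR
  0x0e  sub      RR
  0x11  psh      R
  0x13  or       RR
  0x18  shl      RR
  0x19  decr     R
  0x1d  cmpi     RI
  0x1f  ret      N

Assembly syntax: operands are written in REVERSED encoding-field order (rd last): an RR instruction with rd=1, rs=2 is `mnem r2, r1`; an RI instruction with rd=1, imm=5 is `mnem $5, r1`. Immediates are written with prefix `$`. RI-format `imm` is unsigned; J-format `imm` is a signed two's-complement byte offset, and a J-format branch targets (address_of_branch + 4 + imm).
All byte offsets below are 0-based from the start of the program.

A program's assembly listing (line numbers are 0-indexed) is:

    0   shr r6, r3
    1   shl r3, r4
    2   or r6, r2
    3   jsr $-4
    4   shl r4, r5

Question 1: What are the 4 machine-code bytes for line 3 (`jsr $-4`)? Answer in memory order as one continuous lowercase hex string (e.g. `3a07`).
L3: jsr op=0x8:5|imm=-4:27 ⇒ 0x47fffffc ⇒ big 47 ff ff fc

47fffffc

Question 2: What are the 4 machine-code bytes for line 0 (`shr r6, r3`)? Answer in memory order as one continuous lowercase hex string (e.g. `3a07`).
63c00000

0. shr fields op=0xc:5|rd=3:3|rs=6:3|pad=0:21 → word 63c00000h → 63 c0 00 00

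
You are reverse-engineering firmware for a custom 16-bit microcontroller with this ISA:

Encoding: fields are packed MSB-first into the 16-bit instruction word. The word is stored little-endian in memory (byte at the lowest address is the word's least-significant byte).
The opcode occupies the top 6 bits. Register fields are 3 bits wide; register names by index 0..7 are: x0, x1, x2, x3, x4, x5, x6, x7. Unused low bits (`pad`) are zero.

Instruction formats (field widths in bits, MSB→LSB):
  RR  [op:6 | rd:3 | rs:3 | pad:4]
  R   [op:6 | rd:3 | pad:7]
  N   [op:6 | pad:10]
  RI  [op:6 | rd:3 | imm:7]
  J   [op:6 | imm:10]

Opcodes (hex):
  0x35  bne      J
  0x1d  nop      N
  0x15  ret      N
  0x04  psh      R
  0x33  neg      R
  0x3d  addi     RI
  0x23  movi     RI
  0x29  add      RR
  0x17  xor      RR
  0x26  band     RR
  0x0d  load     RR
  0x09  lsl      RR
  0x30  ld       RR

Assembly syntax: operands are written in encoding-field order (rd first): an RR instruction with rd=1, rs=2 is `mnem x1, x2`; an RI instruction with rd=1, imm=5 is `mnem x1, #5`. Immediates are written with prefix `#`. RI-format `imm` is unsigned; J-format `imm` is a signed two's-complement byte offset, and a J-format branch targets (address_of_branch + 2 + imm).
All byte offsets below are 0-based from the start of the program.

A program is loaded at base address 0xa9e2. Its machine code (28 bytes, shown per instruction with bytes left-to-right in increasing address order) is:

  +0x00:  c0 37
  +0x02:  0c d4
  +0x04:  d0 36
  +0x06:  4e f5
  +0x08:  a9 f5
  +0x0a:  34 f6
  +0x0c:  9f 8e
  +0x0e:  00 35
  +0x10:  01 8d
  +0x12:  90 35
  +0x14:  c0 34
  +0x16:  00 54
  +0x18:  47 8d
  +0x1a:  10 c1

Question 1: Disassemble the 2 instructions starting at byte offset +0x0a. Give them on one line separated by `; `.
addi x4, #52; movi x5, #31

[0a] 34 f6 → 0xf634
  opcode bits[15:10]=0x3d: addi/RI
  rd: (w>>7)&0x7=0x4 → x4
  imm: (w>>0)&0x7f=0x34 → #52
[0c] 9f 8e → 0x8e9f
  opcode bits[15:10]=0x23: movi/RI
  rd: (w>>7)&0x7=0x5 → x5
  imm: (w>>0)&0x7f=0x1f → #31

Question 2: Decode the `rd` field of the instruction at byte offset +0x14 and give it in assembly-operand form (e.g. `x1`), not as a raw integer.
off 0x14: read c0 34 as little → 0x34c0
  opcode bits[15:10]=0xd: load/RR
  [9:7] rd=1 = x1
  [6:4] rs=4 = x4

x1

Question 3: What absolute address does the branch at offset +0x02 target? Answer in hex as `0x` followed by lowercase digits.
[02] 0c d4 → 0xd40c
  op=0xd40c>>10=0x35 ⇒ bne (J)
  imm@[9:0]=0xc ⇒ #12
  target = base 0xa9e2 + off 0x02 + 2 + imm 12 = 0xa9f2

0xa9f2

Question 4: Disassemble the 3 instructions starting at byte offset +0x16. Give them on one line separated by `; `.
ret; movi x2, #71; ld x2, x1

@+16  little-endian(00 54) = 0x5400
  opcode bits[15:10]=0x15: ret/N
@+18  little-endian(47 8d) = 0x8d47
  opcode bits[15:10]=0x23: movi/RI
  [9:7] rd=2 = x2
  [6:0] imm=71 = #71
@+1a  little-endian(10 c1) = 0xc110
  opcode bits[15:10]=0x30: ld/RR
  [9:7] rd=2 = x2
  [6:4] rs=1 = x1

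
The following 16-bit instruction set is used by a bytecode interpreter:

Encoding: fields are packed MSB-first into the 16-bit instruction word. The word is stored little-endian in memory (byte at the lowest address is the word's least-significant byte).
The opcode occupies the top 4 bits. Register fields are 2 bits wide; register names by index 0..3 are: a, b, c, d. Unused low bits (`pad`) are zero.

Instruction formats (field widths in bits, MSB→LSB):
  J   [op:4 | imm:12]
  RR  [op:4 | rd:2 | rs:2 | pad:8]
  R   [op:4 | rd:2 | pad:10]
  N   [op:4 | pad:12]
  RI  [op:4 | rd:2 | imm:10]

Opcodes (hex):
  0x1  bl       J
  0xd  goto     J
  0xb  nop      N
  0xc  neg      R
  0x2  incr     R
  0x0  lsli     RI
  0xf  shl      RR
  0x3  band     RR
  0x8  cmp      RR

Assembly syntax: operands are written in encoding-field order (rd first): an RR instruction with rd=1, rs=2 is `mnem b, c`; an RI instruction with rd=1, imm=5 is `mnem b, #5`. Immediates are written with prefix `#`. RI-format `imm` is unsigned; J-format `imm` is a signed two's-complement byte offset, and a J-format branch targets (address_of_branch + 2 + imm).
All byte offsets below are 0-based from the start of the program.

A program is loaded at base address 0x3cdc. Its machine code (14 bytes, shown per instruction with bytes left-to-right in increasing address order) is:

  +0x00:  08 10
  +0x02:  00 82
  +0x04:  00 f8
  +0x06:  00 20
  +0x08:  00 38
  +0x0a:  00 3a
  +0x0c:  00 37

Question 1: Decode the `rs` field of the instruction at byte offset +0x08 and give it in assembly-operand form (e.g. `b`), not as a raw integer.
+0x08: 00 38 ⇒ word 0x3800 (little)
  op=0x3800>>12=0x3 ⇒ band (RR)
  [11:10] rd=2 = c
  [9:8] rs=0 = a

a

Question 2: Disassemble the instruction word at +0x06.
+0x06: 00 20 ⇒ word 0x2000 (little)
  top 4b → 0x2 → incr [R]
  rd: (w>>10)&0x3=0x0 → a

incr a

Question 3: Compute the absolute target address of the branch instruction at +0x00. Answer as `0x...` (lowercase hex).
off 0x00: read 08 10 as little → 0x1008
  opcode bits[15:12]=0x1: bl/J
  imm@[11:0]=0x8 ⇒ #8
  target = base 0x3cdc + off 0x00 + 2 + imm 8 = 0x3ce6

0x3ce6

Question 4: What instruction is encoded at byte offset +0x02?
off 0x02: read 00 82 as little → 0x8200
  opcode bits[15:12]=0x8: cmp/RR
  rd: (w>>10)&0x3=0x0 → a
  rs: (w>>8)&0x3=0x2 → c

cmp a, c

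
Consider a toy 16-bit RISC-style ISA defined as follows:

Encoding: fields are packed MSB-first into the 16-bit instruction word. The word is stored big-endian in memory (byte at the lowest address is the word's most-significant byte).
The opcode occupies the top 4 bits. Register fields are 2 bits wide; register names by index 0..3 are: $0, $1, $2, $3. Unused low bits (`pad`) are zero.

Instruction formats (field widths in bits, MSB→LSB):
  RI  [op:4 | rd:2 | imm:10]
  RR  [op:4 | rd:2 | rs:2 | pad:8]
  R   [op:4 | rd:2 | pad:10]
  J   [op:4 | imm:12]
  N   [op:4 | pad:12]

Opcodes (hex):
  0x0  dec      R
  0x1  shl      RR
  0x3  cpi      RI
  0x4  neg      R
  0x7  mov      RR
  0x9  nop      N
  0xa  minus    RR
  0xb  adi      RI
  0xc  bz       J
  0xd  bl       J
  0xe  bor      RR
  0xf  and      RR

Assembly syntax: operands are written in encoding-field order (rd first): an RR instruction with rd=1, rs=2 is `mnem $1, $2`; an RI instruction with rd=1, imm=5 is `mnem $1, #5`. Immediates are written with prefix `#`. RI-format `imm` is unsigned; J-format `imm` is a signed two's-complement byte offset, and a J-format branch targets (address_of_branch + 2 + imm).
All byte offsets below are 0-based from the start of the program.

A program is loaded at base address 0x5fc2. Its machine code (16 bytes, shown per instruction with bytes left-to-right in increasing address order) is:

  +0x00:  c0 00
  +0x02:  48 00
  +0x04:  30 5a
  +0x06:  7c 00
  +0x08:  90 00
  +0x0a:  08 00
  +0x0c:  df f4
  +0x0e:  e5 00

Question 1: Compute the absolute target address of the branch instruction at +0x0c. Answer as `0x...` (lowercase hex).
+0x0c: df f4 ⇒ word 0xdff4 (big)
  opcode bits[15:12]=0xd: bl/J
  imm@[11:0]=0xff4 (s12→-12) ⇒ #-12
  target = base 0x5fc2 + off 0x0c + 2 + imm -12 = 0x5fc4

0x5fc4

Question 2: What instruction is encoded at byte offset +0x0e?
+0x0e: e5 00 ⇒ word 0xe500 (big)
  opcode bits[15:12]=0xe: bor/RR
  rd@[11:10]=0x1 ⇒ $1
  rs@[9:8]=0x1 ⇒ $1

bor $1, $1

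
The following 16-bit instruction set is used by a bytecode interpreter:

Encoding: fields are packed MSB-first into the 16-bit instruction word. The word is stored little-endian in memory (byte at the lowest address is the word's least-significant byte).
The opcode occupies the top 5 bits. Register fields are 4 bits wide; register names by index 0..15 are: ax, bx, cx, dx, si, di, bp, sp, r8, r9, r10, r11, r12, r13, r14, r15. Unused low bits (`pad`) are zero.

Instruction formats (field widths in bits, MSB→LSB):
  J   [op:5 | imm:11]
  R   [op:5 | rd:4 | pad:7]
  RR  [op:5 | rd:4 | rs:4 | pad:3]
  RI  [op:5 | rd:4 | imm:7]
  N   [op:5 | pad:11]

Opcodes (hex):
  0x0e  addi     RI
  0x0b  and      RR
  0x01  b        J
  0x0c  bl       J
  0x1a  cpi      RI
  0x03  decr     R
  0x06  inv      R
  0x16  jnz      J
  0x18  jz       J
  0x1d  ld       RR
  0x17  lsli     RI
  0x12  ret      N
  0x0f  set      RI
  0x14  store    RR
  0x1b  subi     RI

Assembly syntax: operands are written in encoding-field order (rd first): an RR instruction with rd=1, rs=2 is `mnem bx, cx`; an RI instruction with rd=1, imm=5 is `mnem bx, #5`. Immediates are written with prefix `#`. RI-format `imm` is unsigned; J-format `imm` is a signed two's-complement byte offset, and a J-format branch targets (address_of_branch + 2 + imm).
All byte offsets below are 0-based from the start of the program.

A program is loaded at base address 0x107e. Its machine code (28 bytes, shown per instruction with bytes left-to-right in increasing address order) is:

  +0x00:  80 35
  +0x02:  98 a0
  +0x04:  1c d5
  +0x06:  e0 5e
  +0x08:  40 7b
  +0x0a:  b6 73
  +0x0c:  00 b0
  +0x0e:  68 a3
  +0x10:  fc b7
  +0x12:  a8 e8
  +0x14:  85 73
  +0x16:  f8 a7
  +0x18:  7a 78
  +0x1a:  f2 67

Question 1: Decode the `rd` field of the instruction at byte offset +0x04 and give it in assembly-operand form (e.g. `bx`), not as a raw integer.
@+04  little-endian(1c d5) = 0xd51c
  opcode bits[15:11]=0x1a: cpi/RI
  rd: (w>>7)&0xf=0xa → r10
  imm: (w>>0)&0x7f=0x1c → #28

r10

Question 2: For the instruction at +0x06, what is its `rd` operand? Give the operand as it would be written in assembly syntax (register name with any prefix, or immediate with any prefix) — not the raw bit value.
r13

+0x06: e0 5e ⇒ word 0x5ee0 (little)
  top 5b → 0xb → and [RR]
  rd: (w>>7)&0xf=0xd → r13
  rs: (w>>3)&0xf=0xc → r12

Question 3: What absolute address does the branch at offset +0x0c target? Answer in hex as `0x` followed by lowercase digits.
0x108c

+0x0c: 00 b0 ⇒ word 0xb000 (little)
  top 5b → 0x16 → jnz [J]
  [10:0] imm=0 = #0
  target = base 0x107e + off 0x0c + 2 + imm 0 = 0x108c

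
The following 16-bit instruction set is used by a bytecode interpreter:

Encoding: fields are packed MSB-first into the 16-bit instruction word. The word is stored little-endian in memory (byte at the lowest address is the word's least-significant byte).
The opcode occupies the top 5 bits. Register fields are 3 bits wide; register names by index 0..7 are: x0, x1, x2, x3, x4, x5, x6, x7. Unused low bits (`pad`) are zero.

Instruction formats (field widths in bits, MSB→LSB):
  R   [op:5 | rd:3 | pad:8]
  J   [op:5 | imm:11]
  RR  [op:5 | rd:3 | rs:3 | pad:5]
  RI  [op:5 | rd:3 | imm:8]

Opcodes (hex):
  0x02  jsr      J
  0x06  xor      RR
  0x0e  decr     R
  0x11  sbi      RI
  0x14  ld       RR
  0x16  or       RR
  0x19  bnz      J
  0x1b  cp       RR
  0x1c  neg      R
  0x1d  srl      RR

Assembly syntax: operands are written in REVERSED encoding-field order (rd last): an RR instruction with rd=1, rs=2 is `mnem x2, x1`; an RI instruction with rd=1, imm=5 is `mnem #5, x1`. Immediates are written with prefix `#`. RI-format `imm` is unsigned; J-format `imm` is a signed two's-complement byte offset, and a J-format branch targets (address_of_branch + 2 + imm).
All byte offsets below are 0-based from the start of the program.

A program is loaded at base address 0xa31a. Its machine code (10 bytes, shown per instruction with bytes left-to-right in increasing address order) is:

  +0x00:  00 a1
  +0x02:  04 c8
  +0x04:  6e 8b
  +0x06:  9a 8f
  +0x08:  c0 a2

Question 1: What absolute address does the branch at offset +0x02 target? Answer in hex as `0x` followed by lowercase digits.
off 0x02: read 04 c8 as little → 0xc804
  opcode bits[15:11]=0x19: bnz/J
  imm@[10:0]=0x4 ⇒ #4
  target = base 0xa31a + off 0x02 + 2 + imm 4 = 0xa322

0xa322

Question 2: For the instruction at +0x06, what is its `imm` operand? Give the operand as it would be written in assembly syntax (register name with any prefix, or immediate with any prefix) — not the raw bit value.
#154

@+06  little-endian(9a 8f) = 0x8f9a
  op=0x8f9a>>11=0x11 ⇒ sbi (RI)
  rd@[10:8]=0x7 ⇒ x7
  imm@[7:0]=0x9a ⇒ #154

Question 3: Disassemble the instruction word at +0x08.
+0x08: c0 a2 ⇒ word 0xa2c0 (little)
  top 5b → 0x14 → ld [RR]
  rd@[10:8]=0x2 ⇒ x2
  rs@[7:5]=0x6 ⇒ x6

ld x6, x2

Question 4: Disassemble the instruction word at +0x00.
ld x0, x1

+0x00: 00 a1 ⇒ word 0xa100 (little)
  op=0xa100>>11=0x14 ⇒ ld (RR)
  rd@[10:8]=0x1 ⇒ x1
  rs@[7:5]=0x0 ⇒ x0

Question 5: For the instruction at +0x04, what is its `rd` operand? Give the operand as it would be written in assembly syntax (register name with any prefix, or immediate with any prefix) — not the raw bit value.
+0x04: 6e 8b ⇒ word 0x8b6e (little)
  top 5b → 0x11 → sbi [RI]
  rd: (w>>8)&0x7=0x3 → x3
  imm: (w>>0)&0xff=0x6e → #110

x3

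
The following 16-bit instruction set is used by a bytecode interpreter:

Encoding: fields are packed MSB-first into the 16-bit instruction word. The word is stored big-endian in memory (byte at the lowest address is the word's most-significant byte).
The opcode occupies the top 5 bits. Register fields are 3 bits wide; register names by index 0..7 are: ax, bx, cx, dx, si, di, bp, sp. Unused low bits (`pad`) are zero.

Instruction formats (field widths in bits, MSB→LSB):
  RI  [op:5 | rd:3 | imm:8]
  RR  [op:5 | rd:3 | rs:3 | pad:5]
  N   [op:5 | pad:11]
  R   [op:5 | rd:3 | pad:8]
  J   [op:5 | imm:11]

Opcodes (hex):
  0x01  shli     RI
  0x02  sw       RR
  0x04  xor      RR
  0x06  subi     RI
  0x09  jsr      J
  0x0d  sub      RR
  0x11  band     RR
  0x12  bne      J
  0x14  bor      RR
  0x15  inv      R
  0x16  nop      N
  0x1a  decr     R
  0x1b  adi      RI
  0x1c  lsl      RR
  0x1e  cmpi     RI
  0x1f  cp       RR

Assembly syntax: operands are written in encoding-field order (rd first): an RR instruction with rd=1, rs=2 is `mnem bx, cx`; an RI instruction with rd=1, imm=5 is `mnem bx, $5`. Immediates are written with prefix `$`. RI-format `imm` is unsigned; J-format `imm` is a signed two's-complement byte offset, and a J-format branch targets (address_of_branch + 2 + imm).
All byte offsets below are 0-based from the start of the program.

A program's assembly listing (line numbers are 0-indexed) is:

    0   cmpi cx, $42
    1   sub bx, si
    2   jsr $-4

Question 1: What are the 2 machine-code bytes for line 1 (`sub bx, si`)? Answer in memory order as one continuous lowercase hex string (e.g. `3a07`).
line 1 (sub): pack op=0xd:5|rd=1:3|rs=4:3|pad=0:5 = 0x6980; big→ 69 80

6980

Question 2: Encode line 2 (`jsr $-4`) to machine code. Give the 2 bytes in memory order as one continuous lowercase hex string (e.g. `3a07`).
4ffc

2. jsr fields op=0x9:5|imm=-4:11 → word 4ffch → 4f fc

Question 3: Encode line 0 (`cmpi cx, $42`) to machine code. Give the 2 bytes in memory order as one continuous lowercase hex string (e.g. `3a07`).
f22a

L0: cmpi op=0x1e:5|rd=2:3|imm=42:8 ⇒ 0xf22a ⇒ big f2 2a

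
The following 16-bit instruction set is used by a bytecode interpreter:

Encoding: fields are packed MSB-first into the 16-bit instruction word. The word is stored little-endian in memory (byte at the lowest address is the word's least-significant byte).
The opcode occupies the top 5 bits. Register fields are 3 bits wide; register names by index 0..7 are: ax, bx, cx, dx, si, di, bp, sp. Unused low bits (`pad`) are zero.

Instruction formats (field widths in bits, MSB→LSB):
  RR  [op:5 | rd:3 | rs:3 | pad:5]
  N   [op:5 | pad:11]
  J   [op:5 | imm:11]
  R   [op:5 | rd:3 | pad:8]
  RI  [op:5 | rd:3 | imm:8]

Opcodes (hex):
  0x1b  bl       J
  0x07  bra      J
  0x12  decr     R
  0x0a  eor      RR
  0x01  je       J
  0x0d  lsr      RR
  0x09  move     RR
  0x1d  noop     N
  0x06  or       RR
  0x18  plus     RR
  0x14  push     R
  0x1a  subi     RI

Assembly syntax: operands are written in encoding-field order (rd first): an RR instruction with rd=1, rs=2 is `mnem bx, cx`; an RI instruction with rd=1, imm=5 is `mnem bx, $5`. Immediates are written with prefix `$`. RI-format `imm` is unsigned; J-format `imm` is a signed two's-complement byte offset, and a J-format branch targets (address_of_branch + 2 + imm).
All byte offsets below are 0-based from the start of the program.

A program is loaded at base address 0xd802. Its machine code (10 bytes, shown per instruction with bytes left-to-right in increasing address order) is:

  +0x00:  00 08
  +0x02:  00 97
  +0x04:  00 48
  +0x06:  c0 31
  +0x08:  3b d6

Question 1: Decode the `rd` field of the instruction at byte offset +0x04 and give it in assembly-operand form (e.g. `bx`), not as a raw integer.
+0x04: 00 48 ⇒ word 0x4800 (little)
  top 5b → 0x9 → move [RR]
  rd@[10:8]=0x0 ⇒ ax
  rs@[7:5]=0x0 ⇒ ax

ax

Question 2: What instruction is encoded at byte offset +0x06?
[06] c0 31 → 0x31c0
  opcode bits[15:11]=0x6: or/RR
  rd: (w>>8)&0x7=0x1 → bx
  rs: (w>>5)&0x7=0x6 → bp

or bx, bp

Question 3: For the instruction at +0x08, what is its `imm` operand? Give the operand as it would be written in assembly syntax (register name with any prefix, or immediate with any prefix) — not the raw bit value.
@+08  little-endian(3b d6) = 0xd63b
  opcode bits[15:11]=0x1a: subi/RI
  rd: (w>>8)&0x7=0x6 → bp
  imm: (w>>0)&0xff=0x3b → $59

$59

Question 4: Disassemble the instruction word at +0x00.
je $0

[00] 00 08 → 0x0800
  op=0x0800>>11=0x1 ⇒ je (J)
  [10:0] imm=0 = $0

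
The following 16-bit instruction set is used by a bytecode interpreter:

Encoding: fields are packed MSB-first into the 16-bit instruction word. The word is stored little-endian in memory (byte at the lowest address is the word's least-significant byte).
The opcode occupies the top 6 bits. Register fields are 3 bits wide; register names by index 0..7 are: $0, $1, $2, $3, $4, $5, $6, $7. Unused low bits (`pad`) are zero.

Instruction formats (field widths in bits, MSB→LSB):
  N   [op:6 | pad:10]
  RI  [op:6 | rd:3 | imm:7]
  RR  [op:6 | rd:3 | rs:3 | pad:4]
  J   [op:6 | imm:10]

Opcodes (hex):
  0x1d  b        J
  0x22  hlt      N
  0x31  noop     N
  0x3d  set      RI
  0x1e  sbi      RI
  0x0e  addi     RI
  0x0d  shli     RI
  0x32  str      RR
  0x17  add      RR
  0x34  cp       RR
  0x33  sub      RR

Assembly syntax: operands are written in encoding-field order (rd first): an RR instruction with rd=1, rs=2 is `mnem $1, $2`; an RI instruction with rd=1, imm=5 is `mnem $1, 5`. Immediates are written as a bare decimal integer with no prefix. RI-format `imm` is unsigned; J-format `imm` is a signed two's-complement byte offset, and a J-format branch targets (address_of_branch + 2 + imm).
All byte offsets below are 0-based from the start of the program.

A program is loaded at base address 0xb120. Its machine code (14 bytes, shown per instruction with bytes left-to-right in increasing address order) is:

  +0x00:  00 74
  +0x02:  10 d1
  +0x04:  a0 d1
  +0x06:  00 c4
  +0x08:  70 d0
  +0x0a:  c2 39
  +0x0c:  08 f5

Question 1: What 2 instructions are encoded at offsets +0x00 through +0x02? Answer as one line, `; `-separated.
@+00  little-endian(00 74) = 0x7400
  op=0x7400>>10=0x1d ⇒ b (J)
  imm@[9:0]=0x0 ⇒ 0
@+02  little-endian(10 d1) = 0xd110
  op=0xd110>>10=0x34 ⇒ cp (RR)
  rd@[9:7]=0x2 ⇒ $2
  rs@[6:4]=0x1 ⇒ $1

b 0; cp $2, $1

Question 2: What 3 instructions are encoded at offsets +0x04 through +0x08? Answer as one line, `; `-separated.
cp $3, $2; noop; cp $0, $7

@+04  little-endian(a0 d1) = 0xd1a0
  top 6b → 0x34 → cp [RR]
  [9:7] rd=3 = $3
  [6:4] rs=2 = $2
@+06  little-endian(00 c4) = 0xc400
  top 6b → 0x31 → noop [N]
@+08  little-endian(70 d0) = 0xd070
  top 6b → 0x34 → cp [RR]
  [9:7] rd=0 = $0
  [6:4] rs=7 = $7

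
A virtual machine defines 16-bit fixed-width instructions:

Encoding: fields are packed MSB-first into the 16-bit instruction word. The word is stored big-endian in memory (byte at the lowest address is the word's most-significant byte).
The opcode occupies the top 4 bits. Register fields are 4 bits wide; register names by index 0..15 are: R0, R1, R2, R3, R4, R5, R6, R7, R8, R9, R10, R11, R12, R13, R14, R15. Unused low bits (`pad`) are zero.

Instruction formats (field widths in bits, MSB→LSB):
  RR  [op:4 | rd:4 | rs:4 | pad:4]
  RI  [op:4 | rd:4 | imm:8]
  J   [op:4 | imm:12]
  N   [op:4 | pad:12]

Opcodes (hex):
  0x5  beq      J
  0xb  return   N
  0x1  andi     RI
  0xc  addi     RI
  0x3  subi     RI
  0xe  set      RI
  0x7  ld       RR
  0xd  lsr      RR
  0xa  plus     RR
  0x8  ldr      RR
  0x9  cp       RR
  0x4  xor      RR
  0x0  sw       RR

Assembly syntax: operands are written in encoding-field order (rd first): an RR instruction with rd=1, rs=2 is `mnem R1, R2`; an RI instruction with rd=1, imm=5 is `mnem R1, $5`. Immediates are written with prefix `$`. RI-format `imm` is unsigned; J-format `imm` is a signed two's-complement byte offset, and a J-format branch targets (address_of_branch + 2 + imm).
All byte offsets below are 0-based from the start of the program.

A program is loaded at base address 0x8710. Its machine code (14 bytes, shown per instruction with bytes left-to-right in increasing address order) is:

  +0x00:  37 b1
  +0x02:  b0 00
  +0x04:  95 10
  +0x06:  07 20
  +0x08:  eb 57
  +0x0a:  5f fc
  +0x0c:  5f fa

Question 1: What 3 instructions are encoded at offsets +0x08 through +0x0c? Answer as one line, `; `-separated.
set R11, $87; beq $-4; beq $-6

+0x08: eb 57 ⇒ word 0xeb57 (big)
  opcode bits[15:12]=0xe: set/RI
  [11:8] rd=11 = R11
  [7:0] imm=87 = $87
+0x0a: 5f fc ⇒ word 0x5ffc (big)
  opcode bits[15:12]=0x5: beq/J
  [11:0] imm=4092 (s12→-4) = $-4
+0x0c: 5f fa ⇒ word 0x5ffa (big)
  opcode bits[15:12]=0x5: beq/J
  [11:0] imm=4090 (s12→-6) = $-6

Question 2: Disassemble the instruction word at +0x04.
+0x04: 95 10 ⇒ word 0x9510 (big)
  top 4b → 0x9 → cp [RR]
  rd: (w>>8)&0xf=0x5 → R5
  rs: (w>>4)&0xf=0x1 → R1

cp R5, R1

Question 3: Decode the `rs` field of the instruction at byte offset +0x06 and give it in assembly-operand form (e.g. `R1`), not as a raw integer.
off 0x06: read 07 20 as big → 0x0720
  op=0x0720>>12=0x0 ⇒ sw (RR)
  [11:8] rd=7 = R7
  [7:4] rs=2 = R2

R2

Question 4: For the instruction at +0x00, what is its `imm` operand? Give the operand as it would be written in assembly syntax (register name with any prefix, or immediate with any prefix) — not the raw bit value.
$177

off 0x00: read 37 b1 as big → 0x37b1
  opcode bits[15:12]=0x3: subi/RI
  [11:8] rd=7 = R7
  [7:0] imm=177 = $177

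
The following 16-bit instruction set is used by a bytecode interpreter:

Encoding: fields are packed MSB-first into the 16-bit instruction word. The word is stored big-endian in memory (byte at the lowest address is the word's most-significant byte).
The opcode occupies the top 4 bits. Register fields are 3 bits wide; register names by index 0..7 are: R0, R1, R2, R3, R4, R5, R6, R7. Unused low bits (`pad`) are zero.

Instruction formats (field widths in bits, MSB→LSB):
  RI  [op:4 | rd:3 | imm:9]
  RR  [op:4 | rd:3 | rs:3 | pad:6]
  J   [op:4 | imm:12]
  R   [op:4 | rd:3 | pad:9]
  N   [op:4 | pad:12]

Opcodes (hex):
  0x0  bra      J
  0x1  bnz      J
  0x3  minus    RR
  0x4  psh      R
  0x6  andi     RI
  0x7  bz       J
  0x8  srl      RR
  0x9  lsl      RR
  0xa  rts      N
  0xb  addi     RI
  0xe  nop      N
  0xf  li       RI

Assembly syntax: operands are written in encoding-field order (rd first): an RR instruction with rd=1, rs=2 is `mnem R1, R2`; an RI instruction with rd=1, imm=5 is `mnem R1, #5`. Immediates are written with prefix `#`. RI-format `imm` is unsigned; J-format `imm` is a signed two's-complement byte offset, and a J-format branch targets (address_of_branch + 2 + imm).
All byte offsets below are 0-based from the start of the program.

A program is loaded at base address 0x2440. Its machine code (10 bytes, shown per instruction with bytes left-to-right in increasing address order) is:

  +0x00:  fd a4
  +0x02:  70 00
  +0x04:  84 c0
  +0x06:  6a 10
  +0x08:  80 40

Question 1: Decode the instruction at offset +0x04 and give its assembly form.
srl R2, R3

off 0x04: read 84 c0 as big → 0x84c0
  opcode bits[15:12]=0x8: srl/RR
  [11:9] rd=2 = R2
  [8:6] rs=3 = R3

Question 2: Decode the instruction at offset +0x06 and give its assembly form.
[06] 6a 10 → 0x6a10
  top 4b → 0x6 → andi [RI]
  [11:9] rd=5 = R5
  [8:0] imm=16 = #16

andi R5, #16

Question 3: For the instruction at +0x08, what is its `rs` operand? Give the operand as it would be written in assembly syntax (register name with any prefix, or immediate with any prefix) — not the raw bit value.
R1

[08] 80 40 → 0x8040
  op=0x8040>>12=0x8 ⇒ srl (RR)
  rd@[11:9]=0x0 ⇒ R0
  rs@[8:6]=0x1 ⇒ R1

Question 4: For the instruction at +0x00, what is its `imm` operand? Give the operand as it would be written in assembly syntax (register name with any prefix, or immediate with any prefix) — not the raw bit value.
#420

@+00  big-endian(fd a4) = 0xfda4
  op=0xfda4>>12=0xf ⇒ li (RI)
  [11:9] rd=6 = R6
  [8:0] imm=420 = #420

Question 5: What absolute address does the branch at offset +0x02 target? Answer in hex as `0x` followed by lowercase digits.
@+02  big-endian(70 00) = 0x7000
  top 4b → 0x7 → bz [J]
  imm: (w>>0)&0xfff=0x0 → #0
  target = base 0x2440 + off 0x02 + 2 + imm 0 = 0x2444

0x2444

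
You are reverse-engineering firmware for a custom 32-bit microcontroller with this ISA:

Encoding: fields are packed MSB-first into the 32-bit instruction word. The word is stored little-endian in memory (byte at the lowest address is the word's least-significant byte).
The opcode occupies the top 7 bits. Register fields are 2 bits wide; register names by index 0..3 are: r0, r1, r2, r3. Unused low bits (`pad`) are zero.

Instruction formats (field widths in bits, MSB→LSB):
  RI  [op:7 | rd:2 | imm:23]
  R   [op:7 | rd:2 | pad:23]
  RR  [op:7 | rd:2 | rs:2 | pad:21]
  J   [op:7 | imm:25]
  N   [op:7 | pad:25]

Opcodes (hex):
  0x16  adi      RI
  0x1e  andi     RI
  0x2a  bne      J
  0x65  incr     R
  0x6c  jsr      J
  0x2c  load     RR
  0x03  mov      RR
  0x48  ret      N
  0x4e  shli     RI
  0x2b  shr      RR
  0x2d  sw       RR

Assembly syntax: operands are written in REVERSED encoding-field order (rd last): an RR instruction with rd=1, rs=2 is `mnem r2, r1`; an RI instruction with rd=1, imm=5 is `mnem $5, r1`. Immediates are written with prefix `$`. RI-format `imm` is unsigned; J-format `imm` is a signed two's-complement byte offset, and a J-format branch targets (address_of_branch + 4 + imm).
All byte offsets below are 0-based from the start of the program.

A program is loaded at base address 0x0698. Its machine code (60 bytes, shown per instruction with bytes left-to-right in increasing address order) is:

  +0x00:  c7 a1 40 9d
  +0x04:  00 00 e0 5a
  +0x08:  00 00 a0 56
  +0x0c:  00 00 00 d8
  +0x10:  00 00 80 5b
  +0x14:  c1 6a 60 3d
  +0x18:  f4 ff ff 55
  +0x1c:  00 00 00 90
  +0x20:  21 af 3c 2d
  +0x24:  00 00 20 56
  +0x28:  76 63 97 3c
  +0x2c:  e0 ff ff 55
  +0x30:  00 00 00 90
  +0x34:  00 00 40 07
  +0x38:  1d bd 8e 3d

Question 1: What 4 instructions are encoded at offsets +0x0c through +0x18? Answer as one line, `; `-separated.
+0x0c: 00 00 00 d8 ⇒ word 0xd8000000 (little)
  top 7b → 0x6c → jsr [J]
  imm: (w>>0)&0x1ffffff=0x0 → $0
+0x10: 00 00 80 5b ⇒ word 0x5b800000 (little)
  top 7b → 0x2d → sw [RR]
  rd: (w>>23)&0x3=0x3 → r3
  rs: (w>>21)&0x3=0x0 → r0
+0x14: c1 6a 60 3d ⇒ word 0x3d606ac1 (little)
  top 7b → 0x1e → andi [RI]
  rd: (w>>23)&0x3=0x2 → r2
  imm: (w>>0)&0x7fffff=0x606ac1 → $6318785
+0x18: f4 ff ff 55 ⇒ word 0x55fffff4 (little)
  top 7b → 0x2a → bne [J]
  imm: (w>>0)&0x1ffffff=0x1fffff4 (s25→-12) → $-12

jsr $0; sw r0, r3; andi $6318785, r2; bne $-12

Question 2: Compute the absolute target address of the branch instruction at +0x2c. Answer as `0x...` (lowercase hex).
0x06a8

+0x2c: e0 ff ff 55 ⇒ word 0x55ffffe0 (little)
  op=0x55ffffe0>>25=0x2a ⇒ bne (J)
  imm@[24:0]=0x1ffffe0 (s25→-32) ⇒ $-32
  target = base 0x0698 + off 0x2c + 4 + imm -32 = 0x06a8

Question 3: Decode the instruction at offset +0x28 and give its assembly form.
off 0x28: read 76 63 97 3c as little → 0x3c976376
  opcode bits[31:25]=0x1e: andi/RI
  rd@[24:23]=0x1 ⇒ r1
  imm@[22:0]=0x176376 ⇒ $1532790

andi $1532790, r1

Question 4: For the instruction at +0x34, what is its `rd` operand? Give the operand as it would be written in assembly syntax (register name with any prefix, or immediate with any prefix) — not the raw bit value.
off 0x34: read 00 00 40 07 as little → 0x07400000
  opcode bits[31:25]=0x3: mov/RR
  rd@[24:23]=0x2 ⇒ r2
  rs@[22:21]=0x2 ⇒ r2

r2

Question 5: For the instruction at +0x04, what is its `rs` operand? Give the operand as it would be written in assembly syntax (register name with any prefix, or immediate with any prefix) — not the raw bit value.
off 0x04: read 00 00 e0 5a as little → 0x5ae00000
  op=0x5ae00000>>25=0x2d ⇒ sw (RR)
  rd: (w>>23)&0x3=0x1 → r1
  rs: (w>>21)&0x3=0x3 → r3

r3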